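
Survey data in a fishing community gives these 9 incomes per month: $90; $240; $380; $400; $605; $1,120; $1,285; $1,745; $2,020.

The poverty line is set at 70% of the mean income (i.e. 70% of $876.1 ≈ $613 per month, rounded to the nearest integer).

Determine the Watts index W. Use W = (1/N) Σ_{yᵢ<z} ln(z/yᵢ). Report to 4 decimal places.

0.4194

Incomes under z: $90, $240, $380, $400, $605 (q = 5 of N = 9).
ln(z/y) terms: ln(613/90) = 1.9186; ln(613/240) = 0.9377; ln(613/380) = 0.4782; ln(613/400) = 0.4269; ln(613/605) = 0.0131.
W = 3.774512 / 9 = 0.4194.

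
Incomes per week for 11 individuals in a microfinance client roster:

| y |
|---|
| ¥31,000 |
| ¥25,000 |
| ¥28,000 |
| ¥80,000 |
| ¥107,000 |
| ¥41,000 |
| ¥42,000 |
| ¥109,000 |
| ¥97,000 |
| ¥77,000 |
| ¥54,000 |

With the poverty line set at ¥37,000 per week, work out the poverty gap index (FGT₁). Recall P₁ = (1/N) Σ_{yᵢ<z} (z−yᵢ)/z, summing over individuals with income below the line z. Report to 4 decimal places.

0.0663

Incomes under z: ¥25,000, ¥28,000, ¥31,000 (q = 3 of N = 11).
Normalized shortfalls: (37000−25000)/37000 = 0.3243; (37000−28000)/37000 = 0.2432; (37000−31000)/37000 = 0.1622.
Σ = 0.729730. Dividing by the full population N = 11 gives P₁ = 0.0663.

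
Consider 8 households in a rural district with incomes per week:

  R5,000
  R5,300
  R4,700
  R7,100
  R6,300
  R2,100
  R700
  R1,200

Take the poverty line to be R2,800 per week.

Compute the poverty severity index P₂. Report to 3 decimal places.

0.119

Incomes under z: R700, R1,200, R2,100 (q = 3 of N = 8).
Normalized shortfalls: (2800−700)/2800 = 0.7500; (2800−1200)/2800 = 0.5714; (2800−2100)/2800 = 0.2500.
Squared: 0.5625; 0.3265; 0.0625.
Sum = 0.951531; P₂ = 0.951531 / 8 = 0.119.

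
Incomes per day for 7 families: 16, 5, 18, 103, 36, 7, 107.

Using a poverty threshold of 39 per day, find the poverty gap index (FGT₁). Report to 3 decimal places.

0.414

Below z: 5, 7, 16, 18, 36 (q = 5 of N = 7).
Relative gaps: (39−5)/39 = 0.8718; (39−7)/39 = 0.8205; (39−16)/39 = 0.5897; (39−18)/39 = 0.5385; (39−36)/39 = 0.0769.
Σ = 2.897436. Dividing by the full population N = 7 gives P₁ = 0.414.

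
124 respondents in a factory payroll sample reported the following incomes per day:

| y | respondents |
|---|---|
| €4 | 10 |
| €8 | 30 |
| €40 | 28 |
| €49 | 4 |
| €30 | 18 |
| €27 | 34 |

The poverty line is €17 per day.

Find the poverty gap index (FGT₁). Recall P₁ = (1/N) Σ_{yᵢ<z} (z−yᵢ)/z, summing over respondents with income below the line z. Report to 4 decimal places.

0.1898

Incomes under z: 10×€4, 30×€8 (q = 40 of N = 124).
Shortfall ratios: (17−4)/17 = 0.7647 (×10); (17−8)/17 = 0.5294 (×30).
Sum of shortfalls = 23.529412; P₁ averages over all N: 23.529412 / 124 = 0.1898.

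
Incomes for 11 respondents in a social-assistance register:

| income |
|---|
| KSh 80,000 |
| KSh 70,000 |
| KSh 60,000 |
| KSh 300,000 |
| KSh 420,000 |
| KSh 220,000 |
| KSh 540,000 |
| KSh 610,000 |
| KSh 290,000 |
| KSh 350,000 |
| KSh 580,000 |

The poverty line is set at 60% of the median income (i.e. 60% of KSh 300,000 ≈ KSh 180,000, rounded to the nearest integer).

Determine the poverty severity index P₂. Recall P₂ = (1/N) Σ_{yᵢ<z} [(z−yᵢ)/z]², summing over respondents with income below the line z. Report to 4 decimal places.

0.1024

Below the line: KSh 60,000, KSh 70,000, KSh 80,000 (q = 3 of N = 11).
Normalized shortfalls: (180000−60000)/180000 = 0.6667; (180000−70000)/180000 = 0.6111; (180000−80000)/180000 = 0.5556.
Squared: 0.4444; 0.3735; 0.3086.
Sum = 1.126543; P₂ = 1.126543 / 11 = 0.1024.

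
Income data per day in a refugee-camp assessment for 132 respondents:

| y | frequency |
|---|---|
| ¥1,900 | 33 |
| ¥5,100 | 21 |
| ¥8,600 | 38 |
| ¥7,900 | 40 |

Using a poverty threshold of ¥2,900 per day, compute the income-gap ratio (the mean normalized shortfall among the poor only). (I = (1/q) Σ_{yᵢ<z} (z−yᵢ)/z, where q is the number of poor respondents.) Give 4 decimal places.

Below z: 33×¥1,900 (q = 33 of N = 132).
Relative gaps: 0.3448 (×33); sum = 11.379310.
The income-gap ratio divides by q (the poor only): 11.379310 / 33 = 0.3448.

0.3448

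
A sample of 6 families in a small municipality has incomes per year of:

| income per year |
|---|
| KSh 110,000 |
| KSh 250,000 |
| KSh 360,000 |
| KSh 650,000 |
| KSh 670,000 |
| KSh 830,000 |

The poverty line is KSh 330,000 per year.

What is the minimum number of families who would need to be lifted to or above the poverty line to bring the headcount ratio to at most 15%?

2

Currently q = 2 of N = 6 are below the line (H = 0.333).
A headcount ratio of at most 15% allows at most ⌊0.15 × 6⌋ = 0 poor families.
So at least 2 − 0 = 2 must be lifted.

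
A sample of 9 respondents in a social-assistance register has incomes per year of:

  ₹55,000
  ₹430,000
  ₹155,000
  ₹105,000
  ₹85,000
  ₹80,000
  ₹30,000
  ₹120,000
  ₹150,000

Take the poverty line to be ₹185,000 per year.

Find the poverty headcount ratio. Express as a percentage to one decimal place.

8 of the 9 respondents have income below ₹185,000.
H = 8/9 = 88.9%.

88.9%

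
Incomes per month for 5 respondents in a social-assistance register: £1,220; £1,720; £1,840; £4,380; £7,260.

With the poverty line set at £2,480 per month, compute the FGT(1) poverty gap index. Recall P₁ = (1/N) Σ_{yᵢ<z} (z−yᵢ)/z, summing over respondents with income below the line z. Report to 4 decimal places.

0.2145

Below the line: £1,220, £1,720, £1,840 (q = 3 of N = 5).
Gap ratios (z−y)/z: (2480−1220)/2480 = 0.5081; (2480−1720)/2480 = 0.3065; (2480−1840)/2480 = 0.2581.
Sum of shortfalls = 1.072581; P₁ averages over all N: 1.072581 / 5 = 0.2145.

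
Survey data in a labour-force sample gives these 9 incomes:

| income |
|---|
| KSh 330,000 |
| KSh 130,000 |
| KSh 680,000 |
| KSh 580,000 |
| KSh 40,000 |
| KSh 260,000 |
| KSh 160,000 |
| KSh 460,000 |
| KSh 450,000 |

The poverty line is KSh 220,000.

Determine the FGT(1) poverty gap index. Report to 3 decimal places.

Below the line: KSh 40,000, KSh 130,000, KSh 160,000 (q = 3 of N = 9).
Shortfall ratios: (220000−40000)/220000 = 0.8182; (220000−130000)/220000 = 0.4091; (220000−160000)/220000 = 0.2727.
Σ = 1.500000. Dividing by the full population N = 9 gives P₁ = 0.167.

0.167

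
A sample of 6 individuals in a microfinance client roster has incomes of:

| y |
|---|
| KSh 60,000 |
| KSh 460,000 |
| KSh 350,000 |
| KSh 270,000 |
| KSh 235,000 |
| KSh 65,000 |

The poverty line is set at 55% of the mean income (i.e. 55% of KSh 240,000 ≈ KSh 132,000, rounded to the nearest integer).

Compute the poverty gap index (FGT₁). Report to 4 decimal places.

Incomes under z: KSh 60,000, KSh 65,000 (q = 2 of N = 6).
Normalized shortfalls: (132000−60000)/132000 = 0.5455; (132000−65000)/132000 = 0.5076.
Sum of shortfalls = 1.053030; P₁ averages over all N: 1.053030 / 6 = 0.1755.

0.1755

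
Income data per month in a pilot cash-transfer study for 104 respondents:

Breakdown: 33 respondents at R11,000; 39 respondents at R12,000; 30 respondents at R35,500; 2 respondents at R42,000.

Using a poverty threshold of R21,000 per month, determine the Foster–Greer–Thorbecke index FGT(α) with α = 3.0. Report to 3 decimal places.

0.064

Below the line: 33×R11,000, 39×R12,000 (q = 72 of N = 104).
Shortfall ratios: (21000−11000)/21000 = 0.4762 (×33); (21000−12000)/21000 = 0.4286 (×39).
Raised to α = 3.0: 0.10798 (×33); 0.07872 (×39).
Sum = 6.633301; FGT(3.0) = 6.633301 / 104 = 0.064.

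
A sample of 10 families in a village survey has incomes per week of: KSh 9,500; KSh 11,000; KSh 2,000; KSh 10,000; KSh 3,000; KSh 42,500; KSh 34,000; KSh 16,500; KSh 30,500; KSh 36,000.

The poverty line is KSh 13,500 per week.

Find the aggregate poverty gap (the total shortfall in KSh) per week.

KSh 32,000

Poor units: KSh 2,000, KSh 3,000, KSh 9,500, KSh 10,000, KSh 11,000 (q = 5 of N = 10).
Individual gaps: 13500−2000 = 11500; 13500−3000 = 10500; 13500−9500 = 4000; 13500−10000 = 3500; 13500−11000 = 2500.
Aggregate gap = KSh 32,000.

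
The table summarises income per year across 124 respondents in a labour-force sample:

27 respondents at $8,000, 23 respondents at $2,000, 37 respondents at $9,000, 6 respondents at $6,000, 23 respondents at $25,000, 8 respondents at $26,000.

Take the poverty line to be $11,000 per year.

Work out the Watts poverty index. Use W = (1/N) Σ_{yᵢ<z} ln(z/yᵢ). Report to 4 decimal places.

Poor units: 23×$2,000, 6×$6,000, 27×$8,000, 37×$9,000 (q = 93 of N = 124).
Log shortfalls: ln(11000/2000) = 1.7047 (×23); ln(11000/6000) = 0.6061 (×6); ln(11000/8000) = 0.3185 (×27); ln(11000/9000) = 0.2007 (×37).
W = 58.869087 / 124 = 0.4748.

0.4748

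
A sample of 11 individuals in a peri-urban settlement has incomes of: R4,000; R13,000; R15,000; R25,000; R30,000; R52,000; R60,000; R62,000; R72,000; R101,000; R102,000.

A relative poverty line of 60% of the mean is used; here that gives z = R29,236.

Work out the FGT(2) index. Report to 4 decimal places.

0.1192

Poor units: R4,000, R13,000, R15,000, R25,000 (q = 4 of N = 11).
Relative gaps: (29236−4000)/29236 = 0.8632; (29236−13000)/29236 = 0.5553; (29236−15000)/29236 = 0.4869; (29236−25000)/29236 = 0.1449.
Squared: 0.7451; 0.3084; 0.2371; 0.0210.
Sum = 1.311587; P₂ = 1.311587 / 11 = 0.1192.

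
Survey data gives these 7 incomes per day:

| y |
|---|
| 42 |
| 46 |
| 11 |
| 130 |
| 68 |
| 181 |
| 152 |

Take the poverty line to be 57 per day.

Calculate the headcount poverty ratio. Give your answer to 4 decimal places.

3 of the 7 families have income below 57.
H = 3/7 = 0.4286.

0.4286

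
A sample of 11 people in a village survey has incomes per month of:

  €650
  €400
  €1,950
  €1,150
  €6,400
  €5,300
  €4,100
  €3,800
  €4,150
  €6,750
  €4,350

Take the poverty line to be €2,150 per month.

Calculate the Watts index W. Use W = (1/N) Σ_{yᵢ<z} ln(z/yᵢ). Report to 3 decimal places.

Below z: €400, €650, €1,150, €1,950 (q = 4 of N = 11).
Log shortfalls: ln(2150/400) = 1.6818; ln(2150/650) = 1.1963; ln(2150/1150) = 0.6257; ln(2150/1950) = 0.0976.
W = 3.601354 / 11 = 0.327.

0.327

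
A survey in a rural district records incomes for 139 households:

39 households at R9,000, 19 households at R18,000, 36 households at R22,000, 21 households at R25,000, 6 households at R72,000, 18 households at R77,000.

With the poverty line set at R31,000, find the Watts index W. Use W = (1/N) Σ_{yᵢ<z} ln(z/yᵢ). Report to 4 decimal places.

Below z: 39×R9,000, 19×R18,000, 36×R22,000, 21×R25,000 (q = 115 of N = 139).
Log shortfalls: ln(31000/9000) = 1.2368 (×39); ln(31000/18000) = 0.5436 (×19); ln(31000/22000) = 0.3429 (×36); ln(31000/25000) = 0.2151 (×21).
W = 75.425786 / 139 = 0.5426.

0.5426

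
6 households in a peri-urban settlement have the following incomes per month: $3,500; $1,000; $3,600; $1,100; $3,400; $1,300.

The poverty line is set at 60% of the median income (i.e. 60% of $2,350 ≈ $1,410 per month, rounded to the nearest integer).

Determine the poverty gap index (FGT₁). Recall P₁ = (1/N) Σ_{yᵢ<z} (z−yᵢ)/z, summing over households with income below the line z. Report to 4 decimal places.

0.0981

Incomes under z: $1,000, $1,100, $1,300 (q = 3 of N = 6).
Relative gaps: (1410−1000)/1410 = 0.2908; (1410−1100)/1410 = 0.2199; (1410−1300)/1410 = 0.0780.
Σ = 0.588652. Dividing by the full population N = 6 gives P₁ = 0.0981.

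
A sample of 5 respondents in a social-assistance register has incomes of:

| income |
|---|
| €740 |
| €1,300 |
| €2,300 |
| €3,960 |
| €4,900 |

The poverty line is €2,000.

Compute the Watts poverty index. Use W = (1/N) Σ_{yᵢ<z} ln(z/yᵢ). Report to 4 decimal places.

Below z: €740, €1,300 (q = 2 of N = 5).
Log shortfalls: ln(2000/740) = 0.9943; ln(2000/1300) = 0.4308.
W = 1.425035 / 5 = 0.2850.

0.2850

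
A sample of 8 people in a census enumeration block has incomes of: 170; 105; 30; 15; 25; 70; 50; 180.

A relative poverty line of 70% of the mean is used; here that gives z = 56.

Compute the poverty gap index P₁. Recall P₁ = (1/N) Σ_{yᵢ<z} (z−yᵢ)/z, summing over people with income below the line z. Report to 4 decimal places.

Incomes under z: 15, 25, 30, 50 (q = 4 of N = 8).
Shortfall ratios: (56−15)/56 = 0.7321; (56−25)/56 = 0.5536; (56−30)/56 = 0.4643; (56−50)/56 = 0.1071.
Sum of shortfalls = 1.857143; P₁ averages over all N: 1.857143 / 8 = 0.2321.

0.2321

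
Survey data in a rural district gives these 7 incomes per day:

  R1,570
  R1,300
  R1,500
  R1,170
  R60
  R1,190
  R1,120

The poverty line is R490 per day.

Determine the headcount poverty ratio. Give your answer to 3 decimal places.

0.143

1 of the 7 respondents have income below R490.
H = 1/7 = 0.143.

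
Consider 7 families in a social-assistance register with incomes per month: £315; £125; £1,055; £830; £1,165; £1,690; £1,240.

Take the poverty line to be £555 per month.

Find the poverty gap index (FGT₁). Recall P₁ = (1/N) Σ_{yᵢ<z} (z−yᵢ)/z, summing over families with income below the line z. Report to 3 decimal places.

0.172

Below the line: £125, £315 (q = 2 of N = 7).
Normalized shortfalls: (555−125)/555 = 0.7748; (555−315)/555 = 0.4324.
Sum of shortfalls = 1.207207; P₁ averages over all N: 1.207207 / 7 = 0.172.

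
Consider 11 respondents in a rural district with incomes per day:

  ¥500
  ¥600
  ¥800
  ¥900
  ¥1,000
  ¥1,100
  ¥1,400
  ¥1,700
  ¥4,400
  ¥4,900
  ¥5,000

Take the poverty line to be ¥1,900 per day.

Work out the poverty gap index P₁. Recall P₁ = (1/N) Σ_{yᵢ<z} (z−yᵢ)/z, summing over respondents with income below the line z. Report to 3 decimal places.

0.344

Poor units: ¥500, ¥600, ¥800, ¥900, ¥1,000, ¥1,100, ¥1,400, ¥1,700 (q = 8 of N = 11).
Relative gaps: (1900−500)/1900 = 0.7368; (1900−600)/1900 = 0.6842; (1900−800)/1900 = 0.5789; (1900−900)/1900 = 0.5263; (1900−1000)/1900 = 0.4737; (1900−1100)/1900 = 0.4211; (1900−1400)/1900 = 0.2632; (1900−1700)/1900 = 0.1053.
Σ = 3.789474. Dividing by the full population N = 11 gives P₁ = 0.344.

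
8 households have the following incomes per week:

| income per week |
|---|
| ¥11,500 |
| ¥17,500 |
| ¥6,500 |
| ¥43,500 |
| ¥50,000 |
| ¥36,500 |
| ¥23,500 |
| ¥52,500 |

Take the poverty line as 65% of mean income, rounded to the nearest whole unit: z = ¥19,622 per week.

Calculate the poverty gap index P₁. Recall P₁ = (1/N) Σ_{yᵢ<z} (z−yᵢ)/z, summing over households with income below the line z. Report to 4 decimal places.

Incomes under z: ¥6,500, ¥11,500, ¥17,500 (q = 3 of N = 8).
Relative gaps: (19622−6500)/19622 = 0.6687; (19622−11500)/19622 = 0.4139; (19622−17500)/19622 = 0.1081.
Sum of shortfalls = 1.190806; P₁ averages over all N: 1.190806 / 8 = 0.1489.

0.1489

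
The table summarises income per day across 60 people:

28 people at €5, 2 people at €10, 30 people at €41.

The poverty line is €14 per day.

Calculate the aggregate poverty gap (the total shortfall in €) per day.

€260

Incomes under z: 28×€5, 2×€10 (q = 30 of N = 60).
Individual gaps: 28×(14−5) = 252; 2×(14−10) = 8.
Aggregate gap = €260.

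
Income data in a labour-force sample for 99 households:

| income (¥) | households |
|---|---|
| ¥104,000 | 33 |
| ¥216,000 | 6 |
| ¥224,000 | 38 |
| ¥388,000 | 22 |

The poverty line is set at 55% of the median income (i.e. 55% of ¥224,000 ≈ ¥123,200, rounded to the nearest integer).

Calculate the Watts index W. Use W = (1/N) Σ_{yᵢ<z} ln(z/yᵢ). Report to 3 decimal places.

0.056

Below the line: 33×¥104,000 (q = 33 of N = 99).
ln(z/y) terms: ln(123200/104000) = 0.1694 (×33).
W = 5.590799 / 99 = 0.056.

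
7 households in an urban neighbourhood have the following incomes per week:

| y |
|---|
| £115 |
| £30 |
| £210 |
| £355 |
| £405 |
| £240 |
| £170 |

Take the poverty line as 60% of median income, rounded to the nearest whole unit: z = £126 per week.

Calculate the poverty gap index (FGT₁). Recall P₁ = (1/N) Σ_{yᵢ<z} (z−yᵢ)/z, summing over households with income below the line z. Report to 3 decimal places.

0.121

Incomes under z: £30, £115 (q = 2 of N = 7).
Shortfall ratios: (126−30)/126 = 0.7619; (126−115)/126 = 0.0873.
Sum of shortfalls = 0.849206; P₁ averages over all N: 0.849206 / 7 = 0.121.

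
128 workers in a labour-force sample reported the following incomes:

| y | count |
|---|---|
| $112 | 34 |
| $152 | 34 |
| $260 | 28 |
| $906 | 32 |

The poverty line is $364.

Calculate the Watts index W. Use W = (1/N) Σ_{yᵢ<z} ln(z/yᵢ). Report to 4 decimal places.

Below the line: 34×$112, 34×$152, 28×$260 (q = 96 of N = 128).
Log shortfalls: ln(364/112) = 1.1787 (×34); ln(364/152) = 0.8733 (×34); ln(364/260) = 0.3365 (×28).
W = 79.186786 / 128 = 0.6186.

0.6186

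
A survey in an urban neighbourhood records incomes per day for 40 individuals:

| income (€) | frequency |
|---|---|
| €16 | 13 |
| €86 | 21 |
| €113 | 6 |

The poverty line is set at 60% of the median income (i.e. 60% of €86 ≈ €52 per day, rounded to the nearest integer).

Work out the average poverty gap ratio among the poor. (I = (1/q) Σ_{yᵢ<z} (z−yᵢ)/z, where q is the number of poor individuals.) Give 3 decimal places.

0.692

Incomes under z: 13×€16 (q = 13 of N = 40).
Shortfall ratios (z−y)/z: 0.6923 (×13); sum = 9.000000.
I averages over the q = 13 poor units only: 9.000000 / 13 = 0.692.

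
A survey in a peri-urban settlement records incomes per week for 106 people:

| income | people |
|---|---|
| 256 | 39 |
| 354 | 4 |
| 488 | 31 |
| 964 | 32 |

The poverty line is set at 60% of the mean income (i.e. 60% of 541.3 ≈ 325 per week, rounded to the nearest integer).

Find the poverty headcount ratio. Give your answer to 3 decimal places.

0.368

39 of the 106 people have income below 325.
H = 39/106 = 0.368.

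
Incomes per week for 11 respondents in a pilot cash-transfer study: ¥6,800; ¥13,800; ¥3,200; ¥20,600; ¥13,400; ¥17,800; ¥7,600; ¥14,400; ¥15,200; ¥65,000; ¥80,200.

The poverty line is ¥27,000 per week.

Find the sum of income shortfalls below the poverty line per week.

¥130,200

Poor units: ¥3,200, ¥6,800, ¥7,600, ¥13,400, ¥13,800, ¥14,400, ¥15,200, ¥17,800, ¥20,600 (q = 9 of N = 11).
Individual gaps: 27000−3200 = 23800; 27000−6800 = 20200; 27000−7600 = 19400; 27000−13400 = 13600; 27000−13800 = 13200; 27000−14400 = 12600; 27000−15200 = 11800; 27000−17800 = 9200; 27000−20600 = 6400.
Aggregate gap = ¥130,200.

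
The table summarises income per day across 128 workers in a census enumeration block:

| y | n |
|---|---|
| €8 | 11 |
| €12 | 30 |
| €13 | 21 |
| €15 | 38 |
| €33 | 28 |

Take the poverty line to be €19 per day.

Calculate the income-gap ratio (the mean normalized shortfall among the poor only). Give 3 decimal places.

0.321

Poor units: 11×€8, 30×€12, 21×€13, 38×€15 (q = 100 of N = 128).
Shortfall ratios (z−y)/z: 0.5789 (×11), 0.3684 (×30), 0.3158 (×21), 0.2105 (×38); sum = 32.052632.
I averages over the q = 100 poor units only: 32.052632 / 100 = 0.321.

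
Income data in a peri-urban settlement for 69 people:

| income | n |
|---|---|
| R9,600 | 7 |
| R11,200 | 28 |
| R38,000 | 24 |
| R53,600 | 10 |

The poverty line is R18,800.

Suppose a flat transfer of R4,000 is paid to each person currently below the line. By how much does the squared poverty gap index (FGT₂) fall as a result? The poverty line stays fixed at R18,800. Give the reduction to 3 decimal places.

0.068

Before: below the line — 7×R9,600, 28×R11,200; squared poverty gap index (FGT₂) = 0.09061.
After the R4,000 transfer: below the line — 7×R13,600, 28×R15,200; squared poverty gap index (FGT₂) = 0.02264.
Reduction = 0.09061 − 0.02264 = 0.068.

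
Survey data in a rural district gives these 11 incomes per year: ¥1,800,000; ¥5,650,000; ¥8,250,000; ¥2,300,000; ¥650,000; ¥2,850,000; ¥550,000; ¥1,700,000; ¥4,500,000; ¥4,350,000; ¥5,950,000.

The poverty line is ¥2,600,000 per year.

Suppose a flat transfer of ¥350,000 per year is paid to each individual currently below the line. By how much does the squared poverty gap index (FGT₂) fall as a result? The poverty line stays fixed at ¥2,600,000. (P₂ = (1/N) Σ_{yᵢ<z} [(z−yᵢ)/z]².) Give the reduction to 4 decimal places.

0.0483

Before: below the line — ¥550,000, ¥650,000, ¥1,700,000, ¥1,800,000, ¥2,300,000; squared poverty gap index (FGT₂) = 0.128362.
After the ¥350,000 transfer: below the line — ¥900,000, ¥1,000,000, ¥2,050,000, ¥2,150,000; squared poverty gap index (FGT₂) = 0.080083.
Reduction = 0.128362 − 0.080083 = 0.0483.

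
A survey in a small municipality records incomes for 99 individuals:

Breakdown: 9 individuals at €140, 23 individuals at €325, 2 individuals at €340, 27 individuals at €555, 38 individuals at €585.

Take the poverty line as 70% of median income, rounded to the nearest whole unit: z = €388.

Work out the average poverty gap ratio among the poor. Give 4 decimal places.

Incomes under z: 9×€140, 23×€325, 2×€340 (q = 34 of N = 99).
Shortfall ratios (z−y)/z: 0.6392 (×9), 0.1624 (×23), 0.1237 (×2); sum = 9.734536.
The income-gap ratio divides by q (the poor only): 9.734536 / 34 = 0.2863.

0.2863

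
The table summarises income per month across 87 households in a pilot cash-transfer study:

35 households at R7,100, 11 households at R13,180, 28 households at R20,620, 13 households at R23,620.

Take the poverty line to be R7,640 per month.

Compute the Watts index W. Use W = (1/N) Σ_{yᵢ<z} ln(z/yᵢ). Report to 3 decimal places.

Incomes under z: 35×R7,100 (q = 35 of N = 87).
Log gaps: ln(7640/7100) = 0.0733 (×35).
W = 2.565599 / 87 = 0.029.

0.029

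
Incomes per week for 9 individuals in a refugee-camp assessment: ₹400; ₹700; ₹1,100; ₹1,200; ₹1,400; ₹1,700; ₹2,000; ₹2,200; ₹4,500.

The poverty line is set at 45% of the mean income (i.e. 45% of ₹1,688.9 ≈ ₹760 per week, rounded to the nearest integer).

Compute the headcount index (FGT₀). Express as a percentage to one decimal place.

2 of the 9 individuals have income below ₹760.
H = 2/9 = 22.2%.

22.2%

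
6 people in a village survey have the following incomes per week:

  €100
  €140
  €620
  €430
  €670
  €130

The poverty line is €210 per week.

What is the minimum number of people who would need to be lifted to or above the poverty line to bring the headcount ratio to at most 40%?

1

3 of the 6 people are poor, so H = 3/6 = 0.500.
A headcount ratio of at most 40% allows at most ⌊0.40 × 6⌋ = 2 poor people.
So at least 3 − 2 = 1 must be lifted.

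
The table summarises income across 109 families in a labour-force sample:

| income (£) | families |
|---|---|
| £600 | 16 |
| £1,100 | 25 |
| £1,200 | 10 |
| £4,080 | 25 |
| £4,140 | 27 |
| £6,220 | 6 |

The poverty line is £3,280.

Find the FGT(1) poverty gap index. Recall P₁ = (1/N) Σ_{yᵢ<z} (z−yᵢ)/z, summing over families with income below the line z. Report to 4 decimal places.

Below the line: 16×£600, 25×£1,100, 10×£1,200 (q = 51 of N = 109).
Shortfall ratios: (3280−600)/3280 = 0.8171 (×16); (3280−1100)/3280 = 0.6646 (×25); (3280−1200)/3280 = 0.6341 (×10).
Sum of shortfalls = 36.030488; P₁ averages over all N: 36.030488 / 109 = 0.3306.

0.3306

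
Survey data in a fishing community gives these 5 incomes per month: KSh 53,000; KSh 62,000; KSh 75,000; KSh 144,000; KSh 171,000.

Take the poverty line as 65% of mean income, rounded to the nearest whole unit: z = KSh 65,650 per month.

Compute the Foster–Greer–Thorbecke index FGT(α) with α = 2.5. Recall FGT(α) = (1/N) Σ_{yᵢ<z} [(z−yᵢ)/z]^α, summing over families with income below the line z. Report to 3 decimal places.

Incomes under z: KSh 53,000, KSh 62,000 (q = 2 of N = 5).
Normalized shortfalls: (65650−53000)/65650 = 0.1927; (65650−62000)/65650 = 0.0556.
Raised to α = 2.5: 0.01630; 0.00073.
Sum = 0.017027; FGT(2.5) = 0.017027 / 5 = 0.003.

0.003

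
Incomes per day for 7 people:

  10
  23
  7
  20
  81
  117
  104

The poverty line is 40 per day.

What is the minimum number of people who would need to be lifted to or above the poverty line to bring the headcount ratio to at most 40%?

2

4 of the 7 people are poor, so H = 4/7 = 0.571.
A headcount ratio of at most 40% allows at most ⌊0.40 × 7⌋ = 2 poor people.
So at least 4 − 2 = 2 must be lifted.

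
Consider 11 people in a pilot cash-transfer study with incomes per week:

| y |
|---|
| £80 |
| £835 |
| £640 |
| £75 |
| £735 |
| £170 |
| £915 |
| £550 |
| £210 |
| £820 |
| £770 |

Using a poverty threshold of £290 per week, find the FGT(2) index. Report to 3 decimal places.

Below the line: £75, £80, £170, £210 (q = 4 of N = 11).
Normalized shortfalls: (290−75)/290 = 0.7414; (290−80)/290 = 0.7241; (290−170)/290 = 0.4138; (290−210)/290 = 0.2759.
Squared: 0.5496; 0.5244; 0.1712; 0.0761.
Sum = 1.321344; P₂ = 1.321344 / 11 = 0.120.

0.120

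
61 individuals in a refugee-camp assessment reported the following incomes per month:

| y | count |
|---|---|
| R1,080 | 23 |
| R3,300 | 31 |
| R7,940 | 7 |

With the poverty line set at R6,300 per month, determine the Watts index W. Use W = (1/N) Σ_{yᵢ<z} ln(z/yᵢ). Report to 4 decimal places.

0.9936

Incomes under z: 23×R1,080, 31×R3,300 (q = 54 of N = 61).
ln(z/y) terms: ln(6300/1080) = 1.7636 (×23); ln(6300/3300) = 0.6466 (×31).
W = 60.607980 / 61 = 0.9936.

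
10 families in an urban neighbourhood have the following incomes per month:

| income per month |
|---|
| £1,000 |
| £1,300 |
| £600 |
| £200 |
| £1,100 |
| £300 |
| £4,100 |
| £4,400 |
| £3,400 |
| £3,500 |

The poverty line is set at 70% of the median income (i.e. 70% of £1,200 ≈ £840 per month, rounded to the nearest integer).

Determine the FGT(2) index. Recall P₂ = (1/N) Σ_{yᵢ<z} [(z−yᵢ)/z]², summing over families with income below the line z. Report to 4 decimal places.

Incomes under z: £200, £300, £600 (q = 3 of N = 10).
Gap ratios (z−y)/z: (840−200)/840 = 0.7619; (840−300)/840 = 0.6429; (840−600)/840 = 0.2857.
Squared: 0.5805; 0.4133; 0.0816.
Sum = 1.075397; P₂ = 1.075397 / 10 = 0.1075.

0.1075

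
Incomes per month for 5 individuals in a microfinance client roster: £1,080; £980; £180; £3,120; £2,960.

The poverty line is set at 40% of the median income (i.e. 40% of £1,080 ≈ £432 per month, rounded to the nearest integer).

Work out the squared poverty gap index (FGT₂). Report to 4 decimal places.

0.0681

Below the line: £180 (q = 1 of N = 5).
Gap ratios (z−y)/z: (432−180)/432 = 0.5833.
Squared: 0.3403.
Sum = 0.340278; P₂ = 0.340278 / 5 = 0.0681.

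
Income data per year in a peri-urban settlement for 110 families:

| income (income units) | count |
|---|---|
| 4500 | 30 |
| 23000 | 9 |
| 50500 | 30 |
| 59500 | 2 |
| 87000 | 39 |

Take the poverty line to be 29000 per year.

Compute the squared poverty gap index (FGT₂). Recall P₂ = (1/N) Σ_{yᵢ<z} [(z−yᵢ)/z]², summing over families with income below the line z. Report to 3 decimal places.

0.198

Poor units: 30×4500, 9×23000 (q = 39 of N = 110).
Shortfall ratios: (29000−4500)/29000 = 0.8448 (×30); (29000−23000)/29000 = 0.2069 (×9).
Squared: 0.7137 (×30); 0.0428 (×9).
Sum = 21.797265; P₂ = 21.797265 / 110 = 0.198.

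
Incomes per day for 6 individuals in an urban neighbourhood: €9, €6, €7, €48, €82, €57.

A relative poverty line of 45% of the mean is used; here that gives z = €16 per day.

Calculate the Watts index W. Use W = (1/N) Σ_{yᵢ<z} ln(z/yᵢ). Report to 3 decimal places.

Below the line: €6, €7, €9 (q = 3 of N = 6).
Log shortfalls: ln(16/6) = 0.9808; ln(16/7) = 0.8267; ln(16/9) = 0.5754.
W = 2.382872 / 6 = 0.397.

0.397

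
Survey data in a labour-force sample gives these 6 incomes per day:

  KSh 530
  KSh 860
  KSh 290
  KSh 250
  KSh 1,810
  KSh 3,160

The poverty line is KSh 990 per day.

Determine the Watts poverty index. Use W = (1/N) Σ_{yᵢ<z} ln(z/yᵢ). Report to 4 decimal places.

0.5616

Below the line: KSh 250, KSh 290, KSh 530, KSh 860 (q = 4 of N = 6).
Log gaps: ln(990/250) = 1.3762; ln(990/290) = 1.2278; ln(990/530) = 0.6248; ln(990/860) = 0.1408.
W = 3.369669 / 6 = 0.5616.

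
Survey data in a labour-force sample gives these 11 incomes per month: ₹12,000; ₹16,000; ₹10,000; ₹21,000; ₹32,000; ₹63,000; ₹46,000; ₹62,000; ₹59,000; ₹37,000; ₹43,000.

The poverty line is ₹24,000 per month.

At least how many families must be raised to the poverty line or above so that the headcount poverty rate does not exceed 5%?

4 of the 11 families are poor, so H = 4/11 = 0.364.
A headcount ratio of at most 5% allows at most ⌊0.05 × 11⌋ = 0 poor families.
So at least 4 − 0 = 4 must be lifted.

4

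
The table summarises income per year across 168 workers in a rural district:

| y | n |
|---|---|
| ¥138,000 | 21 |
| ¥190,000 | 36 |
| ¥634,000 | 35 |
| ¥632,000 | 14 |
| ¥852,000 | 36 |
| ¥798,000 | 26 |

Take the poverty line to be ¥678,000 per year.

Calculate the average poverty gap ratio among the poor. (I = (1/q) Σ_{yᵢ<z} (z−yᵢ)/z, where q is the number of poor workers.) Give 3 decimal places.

0.433

Below z: 21×¥138,000, 36×¥190,000, 14×¥632,000, 35×¥634,000 (q = 106 of N = 168).
Shortfall ratios (z−y)/z: 0.7965 (×21), 0.7198 (×36), 0.0678 (×14), 0.0649 (×35); sum = 45.858407.
The income-gap ratio divides by q (the poor only): 45.858407 / 106 = 0.433.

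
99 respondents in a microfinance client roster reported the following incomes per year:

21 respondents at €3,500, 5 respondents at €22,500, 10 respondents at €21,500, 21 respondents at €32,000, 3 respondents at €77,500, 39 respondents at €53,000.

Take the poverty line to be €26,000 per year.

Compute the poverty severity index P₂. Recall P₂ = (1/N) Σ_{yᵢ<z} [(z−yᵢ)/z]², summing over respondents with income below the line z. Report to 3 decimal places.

Poor units: 21×€3,500, 10×€21,500, 5×€22,500 (q = 36 of N = 99).
Gap ratios (z−y)/z: (26000−3500)/26000 = 0.8654 (×21); (26000−21500)/26000 = 0.1731 (×10); (26000−22500)/26000 = 0.1346 (×5).
Squared: 0.7489 (×21); 0.0300 (×10); 0.0181 (×5).
Sum = 16.116864; P₂ = 16.116864 / 99 = 0.163.

0.163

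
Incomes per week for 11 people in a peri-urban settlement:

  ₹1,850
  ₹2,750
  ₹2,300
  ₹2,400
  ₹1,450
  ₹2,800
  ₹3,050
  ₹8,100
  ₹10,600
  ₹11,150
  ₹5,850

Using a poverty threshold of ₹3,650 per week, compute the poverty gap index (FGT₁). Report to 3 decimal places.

Incomes under z: ₹1,450, ₹1,850, ₹2,300, ₹2,400, ₹2,750, ₹2,800, ₹3,050 (q = 7 of N = 11).
Normalized shortfalls: (3650−1450)/3650 = 0.6027; (3650−1850)/3650 = 0.4932; (3650−2300)/3650 = 0.3699; (3650−2400)/3650 = 0.3425; (3650−2750)/3650 = 0.2466; (3650−2800)/3650 = 0.2329; (3650−3050)/3650 = 0.1644.
Σ = 2.452055. Dividing by the full population N = 11 gives P₁ = 0.223.

0.223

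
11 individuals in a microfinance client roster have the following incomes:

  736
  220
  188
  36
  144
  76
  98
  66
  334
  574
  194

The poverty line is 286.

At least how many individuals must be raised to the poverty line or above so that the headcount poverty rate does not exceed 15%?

8 of the 11 individuals are poor, so H = 8/11 = 0.727.
A headcount ratio of at most 15% allows at most ⌊0.15 × 11⌋ = 1 poor individuals.
So at least 8 − 1 = 7 must be lifted.

7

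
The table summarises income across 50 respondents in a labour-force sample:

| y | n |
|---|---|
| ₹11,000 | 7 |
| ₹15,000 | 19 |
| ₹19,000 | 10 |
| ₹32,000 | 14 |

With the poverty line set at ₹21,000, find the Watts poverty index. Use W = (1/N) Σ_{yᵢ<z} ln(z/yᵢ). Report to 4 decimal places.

Below z: 7×₹11,000, 19×₹15,000, 10×₹19,000 (q = 36 of N = 50).
Log shortfalls: ln(21000/11000) = 0.6466 (×7); ln(21000/15000) = 0.3365 (×19); ln(21000/19000) = 0.1001 (×10).
W = 11.920197 / 50 = 0.2384.

0.2384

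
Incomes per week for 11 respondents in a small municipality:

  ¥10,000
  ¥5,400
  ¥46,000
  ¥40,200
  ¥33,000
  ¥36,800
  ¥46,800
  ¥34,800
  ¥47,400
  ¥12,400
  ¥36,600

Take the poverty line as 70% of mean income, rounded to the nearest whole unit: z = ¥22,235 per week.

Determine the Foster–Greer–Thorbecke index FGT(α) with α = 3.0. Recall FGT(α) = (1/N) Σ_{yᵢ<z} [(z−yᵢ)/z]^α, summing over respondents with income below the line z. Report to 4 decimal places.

0.0625

Below the line: ¥5,400, ¥10,000, ¥12,400 (q = 3 of N = 11).
Shortfall ratios: (22235−5400)/22235 = 0.7571; (22235−10000)/22235 = 0.5503; (22235−12400)/22235 = 0.4423.
Raised to α = 3.0: 0.43404; 0.16661; 0.08654.
Sum = 0.687187; FGT(3.0) = 0.687187 / 11 = 0.0625.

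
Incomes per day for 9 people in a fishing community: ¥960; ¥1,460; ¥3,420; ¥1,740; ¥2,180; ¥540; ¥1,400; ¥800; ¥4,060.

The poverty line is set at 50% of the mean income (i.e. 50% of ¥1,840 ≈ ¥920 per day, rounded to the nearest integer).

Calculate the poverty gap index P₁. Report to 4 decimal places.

0.0604

Below the line: ¥540, ¥800 (q = 2 of N = 9).
Normalized shortfalls: (920−540)/920 = 0.4130; (920−800)/920 = 0.1304.
Sum of shortfalls = 0.543478; P₁ averages over all N: 0.543478 / 9 = 0.0604.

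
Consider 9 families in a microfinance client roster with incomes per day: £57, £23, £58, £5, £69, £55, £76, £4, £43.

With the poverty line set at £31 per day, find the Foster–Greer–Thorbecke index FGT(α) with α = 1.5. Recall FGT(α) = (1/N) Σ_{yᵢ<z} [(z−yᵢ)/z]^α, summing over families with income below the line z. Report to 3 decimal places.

0.190

Incomes under z: £4, £5, £23 (q = 3 of N = 9).
Normalized shortfalls: (31−4)/31 = 0.8710; (31−5)/31 = 0.8387; (31−23)/31 = 0.2581.
Raised to α = 1.5: 0.81284; 0.76810; 0.13110.
Sum = 1.712033; FGT(1.5) = 1.712033 / 9 = 0.190.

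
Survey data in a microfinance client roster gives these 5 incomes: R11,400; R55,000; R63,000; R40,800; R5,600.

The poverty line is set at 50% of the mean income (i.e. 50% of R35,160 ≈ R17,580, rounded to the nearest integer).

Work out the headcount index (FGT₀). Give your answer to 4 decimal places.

2 of the 5 workers have income below R17,580.
H = 2/5 = 0.4000.

0.4000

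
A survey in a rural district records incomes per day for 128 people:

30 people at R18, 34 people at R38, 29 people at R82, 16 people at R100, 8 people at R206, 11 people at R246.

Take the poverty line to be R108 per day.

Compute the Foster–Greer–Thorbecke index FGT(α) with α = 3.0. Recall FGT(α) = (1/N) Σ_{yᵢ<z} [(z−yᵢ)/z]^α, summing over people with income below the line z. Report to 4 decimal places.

0.2112

Incomes under z: 30×R18, 34×R38, 29×R82, 16×R100 (q = 109 of N = 128).
Shortfall ratios: (108−18)/108 = 0.8333 (×30); (108−38)/108 = 0.6481 (×34); (108−82)/108 = 0.2407 (×29); (108−100)/108 = 0.0741 (×16).
Raised to α = 3.0: 0.57870 (×30); 0.27228 (×34); 0.01395 (×29); 0.00041 (×16).
Sum = 27.029905; FGT(3.0) = 27.029905 / 128 = 0.2112.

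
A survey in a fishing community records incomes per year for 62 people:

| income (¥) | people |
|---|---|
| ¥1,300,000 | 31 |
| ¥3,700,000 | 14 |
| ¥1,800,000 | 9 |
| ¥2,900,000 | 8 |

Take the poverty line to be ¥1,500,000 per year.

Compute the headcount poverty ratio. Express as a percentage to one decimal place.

50.0%

31 of the 62 people have income below ¥1,500,000.
H = 31/62 = 50.0%.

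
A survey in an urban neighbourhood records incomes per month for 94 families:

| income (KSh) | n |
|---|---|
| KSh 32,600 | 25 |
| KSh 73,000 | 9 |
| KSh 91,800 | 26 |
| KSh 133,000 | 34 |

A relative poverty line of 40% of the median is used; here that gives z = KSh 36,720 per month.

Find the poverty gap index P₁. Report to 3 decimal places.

0.030

Poor units: 25×KSh 32,600 (q = 25 of N = 94).
Normalized shortfalls: (36720−32600)/36720 = 0.1122 (×25).
Σ = 2.805011. Dividing by the full population N = 94 gives P₁ = 0.030.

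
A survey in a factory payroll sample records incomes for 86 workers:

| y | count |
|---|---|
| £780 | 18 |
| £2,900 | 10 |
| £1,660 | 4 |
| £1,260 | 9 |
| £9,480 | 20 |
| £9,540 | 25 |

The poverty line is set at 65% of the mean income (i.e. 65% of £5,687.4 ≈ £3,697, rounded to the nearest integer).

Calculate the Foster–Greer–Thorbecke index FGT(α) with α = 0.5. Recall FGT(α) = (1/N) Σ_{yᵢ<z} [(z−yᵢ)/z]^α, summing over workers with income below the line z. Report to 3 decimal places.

0.359

Poor units: 18×£780, 9×£1,260, 4×£1,660, 10×£2,900 (q = 41 of N = 86).
Normalized shortfalls: (3697−780)/3697 = 0.7890 (×18); (3697−1260)/3697 = 0.6592 (×9); (3697−1660)/3697 = 0.5510 (×4); (3697−2900)/3697 = 0.2156 (×10).
Raised to α = 0.5: 0.88827 (×18); 0.81190 (×9); 0.74229 (×4); 0.46431 (×10).
Sum = 30.908115; FGT(0.5) = 30.908115 / 86 = 0.359.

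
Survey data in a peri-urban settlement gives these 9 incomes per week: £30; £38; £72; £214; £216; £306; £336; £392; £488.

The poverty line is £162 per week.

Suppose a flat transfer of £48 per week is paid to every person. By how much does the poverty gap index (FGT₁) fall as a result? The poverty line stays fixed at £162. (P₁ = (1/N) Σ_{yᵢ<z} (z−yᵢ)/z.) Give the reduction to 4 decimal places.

Before: below the line — £30, £38, £72; poverty gap index (FGT₁) = 0.237311.
After the £48 transfer: below the line — £78, £86, £120; poverty gap index (FGT₁) = 0.138546.
Reduction = 0.237311 − 0.138546 = 0.0988.

0.0988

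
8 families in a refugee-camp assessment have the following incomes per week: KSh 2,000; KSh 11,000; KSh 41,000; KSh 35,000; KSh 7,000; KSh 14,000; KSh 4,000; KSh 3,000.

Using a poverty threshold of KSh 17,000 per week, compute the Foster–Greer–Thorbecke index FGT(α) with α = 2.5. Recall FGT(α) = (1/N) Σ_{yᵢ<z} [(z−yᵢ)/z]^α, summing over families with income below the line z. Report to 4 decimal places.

Below z: KSh 2,000, KSh 3,000, KSh 4,000, KSh 7,000, KSh 11,000, KSh 14,000 (q = 6 of N = 8).
Gap ratios (z−y)/z: (17000−2000)/17000 = 0.8824; (17000−3000)/17000 = 0.8235; (17000−4000)/17000 = 0.7647; (17000−7000)/17000 = 0.5882; (17000−11000)/17000 = 0.3529; (17000−14000)/17000 = 0.1765.
Raised to α = 2.5: 0.73132; 0.61546; 0.51137; 0.26539; 0.07400; 0.01308.
Sum = 2.210617; FGT(2.5) = 2.210617 / 8 = 0.2763.

0.2763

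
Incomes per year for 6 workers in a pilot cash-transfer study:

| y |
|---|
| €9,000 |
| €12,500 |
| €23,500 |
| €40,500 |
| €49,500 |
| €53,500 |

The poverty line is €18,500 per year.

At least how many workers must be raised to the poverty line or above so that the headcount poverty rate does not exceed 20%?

Currently q = 2 of N = 6 are below the line (H = 0.333).
A headcount ratio of at most 20% allows at most ⌊0.20 × 6⌋ = 1 poor workers.
So at least 2 − 1 = 1 must be lifted.

1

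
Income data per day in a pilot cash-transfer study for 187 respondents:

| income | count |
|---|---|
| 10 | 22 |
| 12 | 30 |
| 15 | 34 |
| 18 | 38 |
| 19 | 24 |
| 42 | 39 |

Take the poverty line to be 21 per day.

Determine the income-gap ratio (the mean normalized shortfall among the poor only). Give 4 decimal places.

0.2825

Below the line: 22×10, 30×12, 34×15, 38×18, 24×19 (q = 148 of N = 187).
Relative gaps: 0.5238 (×22), 0.4286 (×30), 0.2857 (×34), 0.1429 (×38), 0.0952 (×24); sum = 41.809524.
The income-gap ratio divides by q (the poor only): 41.809524 / 148 = 0.2825.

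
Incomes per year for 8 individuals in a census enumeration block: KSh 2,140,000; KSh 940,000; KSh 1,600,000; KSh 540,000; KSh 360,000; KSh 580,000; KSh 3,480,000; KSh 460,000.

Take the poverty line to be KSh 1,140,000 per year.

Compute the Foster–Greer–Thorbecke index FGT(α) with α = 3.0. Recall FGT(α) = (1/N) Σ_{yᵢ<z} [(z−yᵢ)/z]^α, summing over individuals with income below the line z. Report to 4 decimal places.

Poor units: KSh 360,000, KSh 460,000, KSh 540,000, KSh 580,000, KSh 940,000 (q = 5 of N = 8).
Normalized shortfalls: (1140000−360000)/1140000 = 0.6842; (1140000−460000)/1140000 = 0.5965; (1140000−540000)/1140000 = 0.5263; (1140000−580000)/1140000 = 0.4912; (1140000−940000)/1140000 = 0.1754.
Raised to α = 3.0: 0.32031; 0.21223; 0.14579; 0.11854; 0.00540.
Sum = 0.802271; FGT(3.0) = 0.802271 / 8 = 0.1003.

0.1003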